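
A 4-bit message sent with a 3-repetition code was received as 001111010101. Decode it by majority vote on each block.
Split into 3-bit blocks and majority-vote each:
  block 1 = 001: 1 ones, 2 zeros → 0
  block 2 = 111: 3 ones, 0 zeros → 1
  block 3 = 010: 1 ones, 2 zeros → 0
  block 4 = 101: 2 ones, 1 zeros → 1
Decoded = 0101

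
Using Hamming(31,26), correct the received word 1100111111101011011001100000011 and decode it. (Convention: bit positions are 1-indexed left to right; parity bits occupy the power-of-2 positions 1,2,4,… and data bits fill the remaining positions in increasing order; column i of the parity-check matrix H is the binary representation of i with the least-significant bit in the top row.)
Syndrome s = H · r^T (mod 2), r = 1100111111101011011001100000011:
  s[0] = (1010101010101010101010101010101)·(1100111111101011011001100000011) mod 2 = 1+0+0+0+1+0+1+0+1+0+1+0+1+0+1+0+0+0+1+0+0+0+1+0+0+0+0+0+0+0+1 mod 2 = 0
  s[1] = (0110011001100110011001100110011)·(1100111111101011011001100000011) mod 2 = 0+1+0+0+0+1+1+0+0+1+1+0+0+0+1+0+0+1+1+0+0+1+1+0+0+0+0+0+0+1+1 mod 2 = 0
  s[2] = (0001111000011110000111100001111)·(1100111111101011011001100000011) mod 2 = 0+0+0+0+1+1+1+0+0+0+0+0+1+0+1+0+0+0+0+0+0+1+1+0+0+0+0+0+0+1+1 mod 2 = 1
  s[3] = (0000000111111110000000011111111)·(1100111111101011011001100000011) mod 2 = 0+0+0+0+0+0+0+1+1+1+1+0+1+0+1+0+0+0+0+0+0+0+0+0+0+0+0+0+0+1+1 mod 2 = 0
  s[4] = (0000000000000001111111111111111)·(1100111111101011011001100000011) mod 2 = 0+0+0+0+0+0+0+0+0+0+0+0+0+0+0+1+0+1+1+0+0+1+1+0+0+0+0+0+0+1+1 mod 2 = 1
Syndrome = 00101
Column 20 of H equals this syndrome → error at bit 20 (1-indexed).
Flip bit 20: 1100111111101011011001100000011 → 1100111111101011011101100000011
Extract data bits at positions {3,5,6,7,9,10,11,12,13,14,15,17,18,19,20,21,22,23,24,25,26,27,28,29,30,31}: 01111110101011101100000011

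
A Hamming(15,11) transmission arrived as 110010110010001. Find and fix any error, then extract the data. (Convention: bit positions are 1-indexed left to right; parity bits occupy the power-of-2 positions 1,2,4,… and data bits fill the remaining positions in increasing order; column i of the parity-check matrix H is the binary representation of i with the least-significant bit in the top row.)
Syndrome s = H · r^T (mod 2), r = 110010110010001:
  s[0] = (101010101010101)·(110010110010001) mod 2 = 1+0+0+0+1+0+1+0+0+0+1+0+0+0+1 mod 2 = 1
  s[1] = (011001100110011)·(110010110010001) mod 2 = 0+1+0+0+0+0+1+0+0+0+1+0+0+0+1 mod 2 = 0
  s[2] = (000111100001111)·(110010110010001) mod 2 = 0+0+0+0+1+0+1+0+0+0+0+0+0+0+1 mod 2 = 1
  s[3] = (000000011111111)·(110010110010001) mod 2 = 0+0+0+0+0+0+0+1+0+0+1+0+0+0+1 mod 2 = 1
Syndrome = 1011
Column 13 of H equals this syndrome → error at bit 13 (1-indexed).
Flip bit 13: 110010110010001 → 110010110010101
Extract data bits at positions {3,5,6,7,9,10,11,12,13,14,15}: 01010010101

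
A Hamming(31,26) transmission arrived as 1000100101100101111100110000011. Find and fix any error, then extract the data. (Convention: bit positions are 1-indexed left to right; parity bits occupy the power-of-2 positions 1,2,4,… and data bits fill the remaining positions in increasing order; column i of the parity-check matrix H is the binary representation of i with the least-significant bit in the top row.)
Syndrome s = H · r^T (mod 2), r = 1000100101100101111100110000011:
  s[0] = (1010101010101010101010101010101)·(1000100101100101111100110000011) mod 2 = 1+0+0+0+1+0+0+0+0+0+1+0+0+0+0+0+1+0+1+0+0+0+1+0+0+0+0+0+0+0+1 mod 2 = 1
  s[1] = (0110011001100110011001100110011)·(1000100101100101111100110000011) mod 2 = 0+0+0+0+0+0+0+0+0+1+1+0+0+1+0+0+0+1+1+0+0+0+1+0+0+0+0+0+0+1+1 mod 2 = 0
  s[2] = (0001111000011110000111100001111)·(1000100101100101111100110000011) mod 2 = 0+0+0+0+1+0+0+0+0+0+0+0+0+1+0+0+0+0+0+1+0+0+1+0+0+0+0+0+0+1+1 mod 2 = 0
  s[3] = (0000000111111110000000011111111)·(1000100101100101111100110000011) mod 2 = 0+0+0+0+0+0+0+1+0+1+1+0+0+1+0+0+0+0+0+0+0+0+0+1+0+0+0+0+0+1+1 mod 2 = 1
  s[4] = (0000000000000001111111111111111)·(1000100101100101111100110000011) mod 2 = 0+0+0+0+0+0+0+0+0+0+0+0+0+0+0+1+1+1+1+1+0+0+1+1+0+0+0+0+0+1+1 mod 2 = 1
Syndrome = 10011
Column 25 of H equals this syndrome → error at bit 25 (1-indexed).
Flip bit 25: 1000100101100101111100110000011 → 1000100101100101111100111000011
Extract data bits at positions {3,5,6,7,9,10,11,12,13,14,15,17,18,19,20,21,22,23,24,25,26,27,28,29,30,31}: 01000110010111100111000011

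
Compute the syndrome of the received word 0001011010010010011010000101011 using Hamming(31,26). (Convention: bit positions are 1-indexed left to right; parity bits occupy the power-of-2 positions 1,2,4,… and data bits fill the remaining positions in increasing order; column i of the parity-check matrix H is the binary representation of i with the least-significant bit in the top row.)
Syndrome s = H · r^T (mod 2), r = 0001011010010010011010000101011:
  s[0] = (1010101010101010101010101010101)·(0001011010010010011010000101011) mod 2 = 0+0+0+0+0+0+1+0+1+0+0+0+0+0+1+0+0+0+1+0+1+0+0+0+0+0+0+0+0+0+1 mod 2 = 0
  s[1] = (0110011001100110011001100110011)·(0001011010010010011010000101011) mod 2 = 0+0+0+0+0+1+1+0+0+0+0+0+0+0+1+0+0+1+1+0+0+0+0+0+0+1+0+0+0+1+1 mod 2 = 0
  s[2] = (0001111000011110000111100001111)·(0001011010010010011010000101011) mod 2 = 0+0+0+1+0+1+1+0+0+0+0+1+0+0+1+0+0+0+0+0+1+0+0+0+0+0+0+1+0+1+1 mod 2 = 1
  s[3] = (0000000111111110000000011111111)·(0001011010010010011010000101011) mod 2 = 0+0+0+0+0+0+0+0+1+0+0+1+0+0+1+0+0+0+0+0+0+0+0+0+0+1+0+1+0+1+1 mod 2 = 1
  s[4] = (0000000000000001111111111111111)·(0001011010010010011010000101011) mod 2 = 0+0+0+0+0+0+0+0+0+0+0+0+0+0+0+0+0+1+1+0+1+0+0+0+0+1+0+1+0+1+1 mod 2 = 1
Syndrome = 00111
Non-zero syndrome: error at position 28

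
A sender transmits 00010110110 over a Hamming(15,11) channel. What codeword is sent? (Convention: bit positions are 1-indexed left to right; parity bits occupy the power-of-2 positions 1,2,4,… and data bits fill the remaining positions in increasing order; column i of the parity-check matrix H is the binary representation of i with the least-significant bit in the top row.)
Codeword c = d · G (mod 2), d = 00010110110:
  c[0] = d·G[:,0] = (00010110110)·(11011010101) mod 2 = 0+0+0+1+0+0+1+0+1+0+0 mod 2 = 1
  c[1] = d·G[:,1] = (00010110110)·(10110110011) mod 2 = 0+0+0+1+0+1+1+0+0+1+0 mod 2 = 0
  c[2] = d·G[:,2] = (00010110110)·(10000000000) mod 2 = 0+0+0+0+0+0+0+0+0+0+0 mod 2 = 0
  c[3] = d·G[:,3] = (00010110110)·(01110001111) mod 2 = 0+0+0+1+0+0+0+0+1+1+0 mod 2 = 1
  c[4] = d·G[:,4] = (00010110110)·(01000000000) mod 2 = 0+0+0+0+0+0+0+0+0+0+0 mod 2 = 0
  c[5] = d·G[:,5] = (00010110110)·(00100000000) mod 2 = 0+0+0+0+0+0+0+0+0+0+0 mod 2 = 0
  c[6] = d·G[:,6] = (00010110110)·(00010000000) mod 2 = 0+0+0+1+0+0+0+0+0+0+0 mod 2 = 1
  c[7] = d·G[:,7] = (00010110110)·(00001111111) mod 2 = 0+0+0+0+0+1+1+0+1+1+0 mod 2 = 0
  c[8] = d·G[:,8] = (00010110110)·(00001000000) mod 2 = 0+0+0+0+0+0+0+0+0+0+0 mod 2 = 0
  c[9] = d·G[:,9] = (00010110110)·(00000100000) mod 2 = 0+0+0+0+0+1+0+0+0+0+0 mod 2 = 1
  c[10] = d·G[:,10] = (00010110110)·(00000010000) mod 2 = 0+0+0+0+0+0+1+0+0+0+0 mod 2 = 1
  c[11] = d·G[:,11] = (00010110110)·(00000001000) mod 2 = 0+0+0+0+0+0+0+0+0+0+0 mod 2 = 0
  c[12] = d·G[:,12] = (00010110110)·(00000000100) mod 2 = 0+0+0+0+0+0+0+0+1+0+0 mod 2 = 1
  c[13] = d·G[:,13] = (00010110110)·(00000000010) mod 2 = 0+0+0+0+0+0+0+0+0+1+0 mod 2 = 1
  c[14] = d·G[:,14] = (00010110110)·(00000000001) mod 2 = 0+0+0+0+0+0+0+0+0+0+0 mod 2 = 0
Codeword = 100100100110110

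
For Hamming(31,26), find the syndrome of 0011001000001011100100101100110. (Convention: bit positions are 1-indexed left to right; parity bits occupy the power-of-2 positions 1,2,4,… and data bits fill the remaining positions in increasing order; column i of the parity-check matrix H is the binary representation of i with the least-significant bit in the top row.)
Syndrome s = H · r^T (mod 2), r = 0011001000001011100100101100110:
  s[0] = (1010101010101010101010101010101)·(0011001000001011100100101100110) mod 2 = 0+0+1+0+0+0+1+0+0+0+0+0+1+0+1+0+1+0+0+0+0+0+1+0+1+0+0+0+1+0+0 mod 2 = 0
  s[1] = (0110011001100110011001100110011)·(0011001000001011100100101100110) mod 2 = 0+0+1+0+0+0+1+0+0+0+0+0+0+0+1+0+0+0+0+0+0+0+1+0+0+1+0+0+0+1+0 mod 2 = 0
  s[2] = (0001111000011110000111100001111)·(0011001000001011100100101100110) mod 2 = 0+0+0+1+0+0+1+0+0+0+0+0+1+0+1+0+0+0+0+1+0+0+1+0+0+0+0+0+1+1+0 mod 2 = 0
  s[3] = (0000000111111110000000011111111)·(0011001000001011100100101100110) mod 2 = 0+0+0+0+0+0+0+0+0+0+0+0+1+0+1+0+0+0+0+0+0+0+0+0+1+1+0+0+1+1+0 mod 2 = 0
  s[4] = (0000000000000001111111111111111)·(0011001000001011100100101100110) mod 2 = 0+0+0+0+0+0+0+0+0+0+0+0+0+0+0+1+1+0+0+1+0+0+1+0+1+1+0+0+1+1+0 mod 2 = 0
Syndrome = 00000
s = 0: no error detected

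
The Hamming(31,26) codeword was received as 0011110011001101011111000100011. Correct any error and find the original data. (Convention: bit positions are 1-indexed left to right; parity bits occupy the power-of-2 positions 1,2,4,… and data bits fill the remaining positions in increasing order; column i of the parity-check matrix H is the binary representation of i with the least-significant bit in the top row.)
Syndrome s = H · r^T (mod 2), r = 0011110011001101011111000100011:
  s[0] = (1010101010101010101010101010101)·(0011110011001101011111000100011) mod 2 = 0+0+1+0+1+0+0+0+1+0+0+0+1+0+0+0+0+0+1+0+1+0+0+0+0+0+0+0+0+0+1 mod 2 = 1
  s[1] = (0110011001100110011001100110011)·(0011110011001101011111000100011) mod 2 = 0+0+1+0+0+1+0+0+0+1+0+0+0+1+0+0+0+1+1+0+0+1+0+0+0+1+0+0+0+1+1 mod 2 = 0
  s[2] = (0001111000011110000111100001111)·(0011110011001101011111000100011) mod 2 = 0+0+0+1+1+1+0+0+0+0+0+0+1+1+0+0+0+0+0+1+1+1+0+0+0+0+0+0+0+1+1 mod 2 = 0
  s[3] = (0000000111111110000000011111111)·(0011110011001101011111000100011) mod 2 = 0+0+0+0+0+0+0+0+1+1+0+0+1+1+0+0+0+0+0+0+0+0+0+0+0+1+0+0+0+1+1 mod 2 = 1
  s[4] = (0000000000000001111111111111111)·(0011110011001101011111000100011) mod 2 = 0+0+0+0+0+0+0+0+0+0+0+0+0+0+0+1+0+1+1+1+1+1+0+0+0+1+0+0+0+1+1 mod 2 = 1
Syndrome = 10011
Column 25 of H equals this syndrome → error at bit 25 (1-indexed).
Flip bit 25: 0011110011001101011111000100011 → 0011110011001101011111001100011
Extract data bits at positions {3,5,6,7,9,10,11,12,13,14,15,17,18,19,20,21,22,23,24,25,26,27,28,29,30,31}: 11101100110011111001100011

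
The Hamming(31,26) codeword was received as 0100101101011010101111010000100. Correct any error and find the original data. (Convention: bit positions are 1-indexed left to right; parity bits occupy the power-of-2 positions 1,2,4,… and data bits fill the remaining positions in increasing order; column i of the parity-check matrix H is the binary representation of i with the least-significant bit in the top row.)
Syndrome s = H · r^T (mod 2), r = 0100101101011010101111010000100:
  s[0] = (1010101010101010101010101010101)·(0100101101011010101111010000100) mod 2 = 0+0+0+0+1+0+1+0+0+0+0+0+1+0+1+0+1+0+1+0+1+0+0+0+0+0+0+0+1+0+0 mod 2 = 0
  s[1] = (0110011001100110011001100110011)·(0100101101011010101111010000100) mod 2 = 0+1+0+0+0+0+1+0+0+1+0+0+0+0+1+0+0+0+1+0+0+1+0+0+0+0+0+0+0+0+0 mod 2 = 0
  s[2] = (0001111000011110000111100001111)·(0100101101011010101111010000100) mod 2 = 0+0+0+0+1+0+1+0+0+0+0+1+1+0+1+0+0+0+0+1+1+1+0+0+0+0+0+0+1+0+0 mod 2 = 1
  s[3] = (0000000111111110000000011111111)·(0100101101011010101111010000100) mod 2 = 0+0+0+0+0+0+0+1+0+1+0+1+1+0+1+0+0+0+0+0+0+0+0+1+0+0+0+0+1+0+0 mod 2 = 1
  s[4] = (0000000000000001111111111111111)·(0100101101011010101111010000100) mod 2 = 0+0+0+0+0+0+0+0+0+0+0+0+0+0+0+0+1+0+1+1+1+1+0+1+0+0+0+0+1+0+0 mod 2 = 1
Syndrome = 00111
Column 28 of H equals this syndrome → error at bit 28 (1-indexed).
Flip bit 28: 0100101101011010101111010000100 → 0100101101011010101111010001100
Extract data bits at positions {3,5,6,7,9,10,11,12,13,14,15,17,18,19,20,21,22,23,24,25,26,27,28,29,30,31}: 01010101101101111010001100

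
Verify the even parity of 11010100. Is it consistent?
Sum of all bits: 1+1+0+1+0+1+0+0 = 4; 4 mod 2 = 0. Result is 0 → valid parity.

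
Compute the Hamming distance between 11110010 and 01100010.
XOR = 10010000, count of 1s = 2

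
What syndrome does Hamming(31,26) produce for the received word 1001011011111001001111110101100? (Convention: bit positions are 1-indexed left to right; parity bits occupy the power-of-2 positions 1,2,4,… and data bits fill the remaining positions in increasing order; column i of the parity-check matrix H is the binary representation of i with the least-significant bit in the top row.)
Syndrome s = H · r^T (mod 2), r = 1001011011111001001111110101100:
  s[0] = (1010101010101010101010101010101)·(1001011011111001001111110101100) mod 2 = 1+0+0+0+0+0+1+0+1+0+1+0+1+0+0+0+0+0+1+0+1+0+1+0+0+0+0+0+1+0+0 mod 2 = 1
  s[1] = (0110011001100110011001100110011)·(1001011011111001001111110101100) mod 2 = 0+0+0+0+0+1+1+0+0+1+1+0+0+0+0+0+0+0+1+0+0+1+1+0+0+1+0+0+0+0+0 mod 2 = 0
  s[2] = (0001111000011110000111100001111)·(1001011011111001001111110101100) mod 2 = 0+0+0+1+0+1+1+0+0+0+0+1+1+0+0+0+0+0+0+1+1+1+1+0+0+0+0+1+1+0+0 mod 2 = 1
  s[3] = (0000000111111110000000011111111)·(1001011011111001001111110101100) mod 2 = 0+0+0+0+0+0+0+0+1+1+1+1+1+0+0+0+0+0+0+0+0+0+0+1+0+1+0+1+1+0+0 mod 2 = 1
  s[4] = (0000000000000001111111111111111)·(1001011011111001001111110101100) mod 2 = 0+0+0+0+0+0+0+0+0+0+0+0+0+0+0+1+0+0+1+1+1+1+1+1+0+1+0+1+1+0+0 mod 2 = 0
Syndrome = 10110
Non-zero syndrome: error at position 13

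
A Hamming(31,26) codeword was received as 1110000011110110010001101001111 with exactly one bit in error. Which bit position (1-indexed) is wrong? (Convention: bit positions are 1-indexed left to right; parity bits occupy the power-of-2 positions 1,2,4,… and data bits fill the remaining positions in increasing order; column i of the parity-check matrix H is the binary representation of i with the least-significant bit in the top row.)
Syndrome s = H · r^T (mod 2), r = 1110000011110110010001101001111:
  s[0] = (1010101010101010101010101010101)·(1110000011110110010001101001111) mod 2 = 1+0+1+0+0+0+0+0+1+0+1+0+0+0+1+0+0+0+0+0+0+0+1+0+1+0+0+0+1+0+1 mod 2 = 1
  s[1] = (0110011001100110011001100110011)·(1110000011110110010001101001111) mod 2 = 0+1+1+0+0+0+0+0+0+1+1+0+0+1+1+0+0+1+0+0+0+1+1+0+0+0+0+0+0+1+1 mod 2 = 1
  s[2] = (0001111000011110000111100001111)·(1110000011110110010001101001111) mod 2 = 0+0+0+0+0+0+0+0+0+0+0+1+0+1+1+0+0+0+0+0+0+1+1+0+0+0+0+1+1+1+1 mod 2 = 1
  s[3] = (0000000111111110000000011111111)·(1110000011110110010001101001111) mod 2 = 0+0+0+0+0+0+0+0+1+1+1+1+0+1+1+0+0+0+0+0+0+0+0+0+1+0+0+1+1+1+1 mod 2 = 1
  s[4] = (0000000000000001111111111111111)·(1110000011110110010001101001111) mod 2 = 0+0+0+0+0+0+0+0+0+0+0+0+0+0+0+0+0+1+0+0+0+1+1+0+1+0+0+1+1+1+1 mod 2 = 0
Syndrome = 11110
Column i of H is the binary representation of i, so the syndrome is the binary index of the flipped bit.
Read s = 11110 with s[0] as LSB: 1·2^0 + 1·2^1 + 1·2^2 + 1·2^3 + 0·2^4 = 15.
Error is at bit position 15.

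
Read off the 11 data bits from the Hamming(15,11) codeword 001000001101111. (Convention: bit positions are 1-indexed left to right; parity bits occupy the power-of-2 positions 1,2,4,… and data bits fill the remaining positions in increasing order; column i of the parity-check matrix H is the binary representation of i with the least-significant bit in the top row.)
Parity bits occupy power-of-2 positions; data bits are at positions {3,5,6,7,9,10,11,12,13,14,15} (1-indexed).
Extract: c[3]=1 c[5]=0 c[6]=0 c[7]=0 c[9]=1 c[10]=1 c[11]=0 c[12]=1 c[13]=1 c[14]=1 c[15]=1
Data = 10001101111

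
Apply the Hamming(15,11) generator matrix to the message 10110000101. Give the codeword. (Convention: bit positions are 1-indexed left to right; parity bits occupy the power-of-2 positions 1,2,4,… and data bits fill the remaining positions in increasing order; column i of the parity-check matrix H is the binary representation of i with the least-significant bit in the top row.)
Codeword c = d · G (mod 2), d = 10110000101:
  c[0] = d·G[:,0] = (10110000101)·(11011010101) mod 2 = 1+0+0+1+0+0+0+0+1+0+1 mod 2 = 0
  c[1] = d·G[:,1] = (10110000101)·(10110110011) mod 2 = 1+0+1+1+0+0+0+0+0+0+1 mod 2 = 0
  c[2] = d·G[:,2] = (10110000101)·(10000000000) mod 2 = 1+0+0+0+0+0+0+0+0+0+0 mod 2 = 1
  c[3] = d·G[:,3] = (10110000101)·(01110001111) mod 2 = 0+0+1+1+0+0+0+0+1+0+1 mod 2 = 0
  c[4] = d·G[:,4] = (10110000101)·(01000000000) mod 2 = 0+0+0+0+0+0+0+0+0+0+0 mod 2 = 0
  c[5] = d·G[:,5] = (10110000101)·(00100000000) mod 2 = 0+0+1+0+0+0+0+0+0+0+0 mod 2 = 1
  c[6] = d·G[:,6] = (10110000101)·(00010000000) mod 2 = 0+0+0+1+0+0+0+0+0+0+0 mod 2 = 1
  c[7] = d·G[:,7] = (10110000101)·(00001111111) mod 2 = 0+0+0+0+0+0+0+0+1+0+1 mod 2 = 0
  c[8] = d·G[:,8] = (10110000101)·(00001000000) mod 2 = 0+0+0+0+0+0+0+0+0+0+0 mod 2 = 0
  c[9] = d·G[:,9] = (10110000101)·(00000100000) mod 2 = 0+0+0+0+0+0+0+0+0+0+0 mod 2 = 0
  c[10] = d·G[:,10] = (10110000101)·(00000010000) mod 2 = 0+0+0+0+0+0+0+0+0+0+0 mod 2 = 0
  c[11] = d·G[:,11] = (10110000101)·(00000001000) mod 2 = 0+0+0+0+0+0+0+0+0+0+0 mod 2 = 0
  c[12] = d·G[:,12] = (10110000101)·(00000000100) mod 2 = 0+0+0+0+0+0+0+0+1+0+0 mod 2 = 1
  c[13] = d·G[:,13] = (10110000101)·(00000000010) mod 2 = 0+0+0+0+0+0+0+0+0+0+0 mod 2 = 0
  c[14] = d·G[:,14] = (10110000101)·(00000000001) mod 2 = 0+0+0+0+0+0+0+0+0+0+1 mod 2 = 1
Codeword = 001001100000101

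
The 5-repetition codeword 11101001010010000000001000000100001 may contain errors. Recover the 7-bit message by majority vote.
Split into 5-bit blocks and majority-vote each:
  block 1 = 11101: 4 ones, 1 zeros → 1
  block 2 = 00101: 2 ones, 3 zeros → 0
  block 3 = 00100: 1 ones, 4 zeros → 0
  block 4 = 00000: 0 ones, 5 zeros → 0
  block 5 = 00100: 1 ones, 4 zeros → 0
  block 6 = 00001: 1 ones, 4 zeros → 0
  block 7 = 00001: 1 ones, 4 zeros → 0
Decoded = 1000000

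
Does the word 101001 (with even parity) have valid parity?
Sum of all bits: 1+0+1+0+0+1 = 3; 3 mod 2 = 1. Result is 1 → parity error detected.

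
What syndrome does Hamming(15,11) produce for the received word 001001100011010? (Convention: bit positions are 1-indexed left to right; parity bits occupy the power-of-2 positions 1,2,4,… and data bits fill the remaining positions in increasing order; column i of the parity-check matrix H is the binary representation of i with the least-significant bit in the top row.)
Syndrome s = H · r^T (mod 2), r = 001001100011010:
  s[0] = (101010101010101)·(001001100011010) mod 2 = 0+0+1+0+0+0+1+0+0+0+1+0+0+0+0 mod 2 = 1
  s[1] = (011001100110011)·(001001100011010) mod 2 = 0+0+1+0+0+1+1+0+0+0+1+0+0+1+0 mod 2 = 1
  s[2] = (000111100001111)·(001001100011010) mod 2 = 0+0+0+0+0+1+1+0+0+0+0+1+0+1+0 mod 2 = 0
  s[3] = (000000011111111)·(001001100011010) mod 2 = 0+0+0+0+0+0+0+0+0+0+1+1+0+1+0 mod 2 = 1
Syndrome = 1101
Non-zero syndrome: error at position 11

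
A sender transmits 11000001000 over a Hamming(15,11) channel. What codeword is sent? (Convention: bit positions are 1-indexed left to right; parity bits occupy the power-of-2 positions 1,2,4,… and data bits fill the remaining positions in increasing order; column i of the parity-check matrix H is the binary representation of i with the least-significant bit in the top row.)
Codeword c = d · G (mod 2), d = 11000001000:
  c[0] = d·G[:,0] = (11000001000)·(11011010101) mod 2 = 1+1+0+0+0+0+0+0+0+0+0 mod 2 = 0
  c[1] = d·G[:,1] = (11000001000)·(10110110011) mod 2 = 1+0+0+0+0+0+0+0+0+0+0 mod 2 = 1
  c[2] = d·G[:,2] = (11000001000)·(10000000000) mod 2 = 1+0+0+0+0+0+0+0+0+0+0 mod 2 = 1
  c[3] = d·G[:,3] = (11000001000)·(01110001111) mod 2 = 0+1+0+0+0+0+0+1+0+0+0 mod 2 = 0
  c[4] = d·G[:,4] = (11000001000)·(01000000000) mod 2 = 0+1+0+0+0+0+0+0+0+0+0 mod 2 = 1
  c[5] = d·G[:,5] = (11000001000)·(00100000000) mod 2 = 0+0+0+0+0+0+0+0+0+0+0 mod 2 = 0
  c[6] = d·G[:,6] = (11000001000)·(00010000000) mod 2 = 0+0+0+0+0+0+0+0+0+0+0 mod 2 = 0
  c[7] = d·G[:,7] = (11000001000)·(00001111111) mod 2 = 0+0+0+0+0+0+0+1+0+0+0 mod 2 = 1
  c[8] = d·G[:,8] = (11000001000)·(00001000000) mod 2 = 0+0+0+0+0+0+0+0+0+0+0 mod 2 = 0
  c[9] = d·G[:,9] = (11000001000)·(00000100000) mod 2 = 0+0+0+0+0+0+0+0+0+0+0 mod 2 = 0
  c[10] = d·G[:,10] = (11000001000)·(00000010000) mod 2 = 0+0+0+0+0+0+0+0+0+0+0 mod 2 = 0
  c[11] = d·G[:,11] = (11000001000)·(00000001000) mod 2 = 0+0+0+0+0+0+0+1+0+0+0 mod 2 = 1
  c[12] = d·G[:,12] = (11000001000)·(00000000100) mod 2 = 0+0+0+0+0+0+0+0+0+0+0 mod 2 = 0
  c[13] = d·G[:,13] = (11000001000)·(00000000010) mod 2 = 0+0+0+0+0+0+0+0+0+0+0 mod 2 = 0
  c[14] = d·G[:,14] = (11000001000)·(00000000001) mod 2 = 0+0+0+0+0+0+0+0+0+0+0 mod 2 = 0
Codeword = 011010010001000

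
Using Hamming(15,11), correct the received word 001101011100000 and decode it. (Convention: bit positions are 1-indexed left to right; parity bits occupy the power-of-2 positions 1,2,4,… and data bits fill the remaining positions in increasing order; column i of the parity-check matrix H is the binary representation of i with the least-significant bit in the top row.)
Syndrome s = H · r^T (mod 2), r = 001101011100000:
  s[0] = (101010101010101)·(001101011100000) mod 2 = 0+0+1+0+0+0+0+0+1+0+0+0+0+0+0 mod 2 = 0
  s[1] = (011001100110011)·(001101011100000) mod 2 = 0+0+1+0+0+1+0+0+0+1+0+0+0+0+0 mod 2 = 1
  s[2] = (000111100001111)·(001101011100000) mod 2 = 0+0+0+1+0+1+0+0+0+0+0+0+0+0+0 mod 2 = 0
  s[3] = (000000011111111)·(001101011100000) mod 2 = 0+0+0+0+0+0+0+1+1+1+0+0+0+0+0 mod 2 = 1
Syndrome = 0101
Column 10 of H equals this syndrome → error at bit 10 (1-indexed).
Flip bit 10: 001101011100000 → 001101011000000
Extract data bits at positions {3,5,6,7,9,10,11,12,13,14,15}: 10101000000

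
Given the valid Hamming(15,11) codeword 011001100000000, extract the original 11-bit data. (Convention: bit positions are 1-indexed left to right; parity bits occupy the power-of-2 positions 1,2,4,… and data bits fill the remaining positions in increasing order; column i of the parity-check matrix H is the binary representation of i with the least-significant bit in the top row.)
Parity bits occupy power-of-2 positions; data bits are at positions {3,5,6,7,9,10,11,12,13,14,15} (1-indexed).
Extract: c[3]=1 c[5]=0 c[6]=1 c[7]=1 c[9]=0 c[10]=0 c[11]=0 c[12]=0 c[13]=0 c[14]=0 c[15]=0
Data = 10110000000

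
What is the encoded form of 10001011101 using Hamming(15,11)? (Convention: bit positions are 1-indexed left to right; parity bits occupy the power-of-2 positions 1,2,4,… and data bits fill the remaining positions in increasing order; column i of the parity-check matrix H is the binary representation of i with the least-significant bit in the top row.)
Codeword c = d · G (mod 2), d = 10001011101:
  c[0] = d·G[:,0] = (10001011101)·(11011010101) mod 2 = 1+0+0+0+1+0+1+0+1+0+1 mod 2 = 1
  c[1] = d·G[:,1] = (10001011101)·(10110110011) mod 2 = 1+0+0+0+0+0+1+0+0+0+1 mod 2 = 1
  c[2] = d·G[:,2] = (10001011101)·(10000000000) mod 2 = 1+0+0+0+0+0+0+0+0+0+0 mod 2 = 1
  c[3] = d·G[:,3] = (10001011101)·(01110001111) mod 2 = 0+0+0+0+0+0+0+1+1+0+1 mod 2 = 1
  c[4] = d·G[:,4] = (10001011101)·(01000000000) mod 2 = 0+0+0+0+0+0+0+0+0+0+0 mod 2 = 0
  c[5] = d·G[:,5] = (10001011101)·(00100000000) mod 2 = 0+0+0+0+0+0+0+0+0+0+0 mod 2 = 0
  c[6] = d·G[:,6] = (10001011101)·(00010000000) mod 2 = 0+0+0+0+0+0+0+0+0+0+0 mod 2 = 0
  c[7] = d·G[:,7] = (10001011101)·(00001111111) mod 2 = 0+0+0+0+1+0+1+1+1+0+1 mod 2 = 1
  c[8] = d·G[:,8] = (10001011101)·(00001000000) mod 2 = 0+0+0+0+1+0+0+0+0+0+0 mod 2 = 1
  c[9] = d·G[:,9] = (10001011101)·(00000100000) mod 2 = 0+0+0+0+0+0+0+0+0+0+0 mod 2 = 0
  c[10] = d·G[:,10] = (10001011101)·(00000010000) mod 2 = 0+0+0+0+0+0+1+0+0+0+0 mod 2 = 1
  c[11] = d·G[:,11] = (10001011101)·(00000001000) mod 2 = 0+0+0+0+0+0+0+1+0+0+0 mod 2 = 1
  c[12] = d·G[:,12] = (10001011101)·(00000000100) mod 2 = 0+0+0+0+0+0+0+0+1+0+0 mod 2 = 1
  c[13] = d·G[:,13] = (10001011101)·(00000000010) mod 2 = 0+0+0+0+0+0+0+0+0+0+0 mod 2 = 0
  c[14] = d·G[:,14] = (10001011101)·(00000000001) mod 2 = 0+0+0+0+0+0+0+0+0+0+1 mod 2 = 1
Codeword = 111100011011101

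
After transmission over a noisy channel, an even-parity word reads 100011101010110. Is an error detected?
Sum of received bits: 1+0+0+0+1+1+1+0+1+0+1+0+1+1+0 = 8; 8 mod 2 = 0. Result is 0 → no error detected.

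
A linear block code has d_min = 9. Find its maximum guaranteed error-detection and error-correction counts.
(a) Detection requires d_min ≥ e+1, so e ≤ d_min − 1 = 8.
(b) Correction requires d_min ≥ 2t+1, so t ≤ ⌊(d_min − 1)/2⌋ = ⌊8/2⌋ = 4.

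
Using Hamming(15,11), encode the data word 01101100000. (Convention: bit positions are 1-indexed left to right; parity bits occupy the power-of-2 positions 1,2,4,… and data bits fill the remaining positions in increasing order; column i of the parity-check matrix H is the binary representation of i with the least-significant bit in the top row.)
Codeword c = d · G (mod 2), d = 01101100000:
  c[0] = d·G[:,0] = (01101100000)·(11011010101) mod 2 = 0+1+0+0+1+0+0+0+0+0+0 mod 2 = 0
  c[1] = d·G[:,1] = (01101100000)·(10110110011) mod 2 = 0+0+1+0+0+1+0+0+0+0+0 mod 2 = 0
  c[2] = d·G[:,2] = (01101100000)·(10000000000) mod 2 = 0+0+0+0+0+0+0+0+0+0+0 mod 2 = 0
  c[3] = d·G[:,3] = (01101100000)·(01110001111) mod 2 = 0+1+1+0+0+0+0+0+0+0+0 mod 2 = 0
  c[4] = d·G[:,4] = (01101100000)·(01000000000) mod 2 = 0+1+0+0+0+0+0+0+0+0+0 mod 2 = 1
  c[5] = d·G[:,5] = (01101100000)·(00100000000) mod 2 = 0+0+1+0+0+0+0+0+0+0+0 mod 2 = 1
  c[6] = d·G[:,6] = (01101100000)·(00010000000) mod 2 = 0+0+0+0+0+0+0+0+0+0+0 mod 2 = 0
  c[7] = d·G[:,7] = (01101100000)·(00001111111) mod 2 = 0+0+0+0+1+1+0+0+0+0+0 mod 2 = 0
  c[8] = d·G[:,8] = (01101100000)·(00001000000) mod 2 = 0+0+0+0+1+0+0+0+0+0+0 mod 2 = 1
  c[9] = d·G[:,9] = (01101100000)·(00000100000) mod 2 = 0+0+0+0+0+1+0+0+0+0+0 mod 2 = 1
  c[10] = d·G[:,10] = (01101100000)·(00000010000) mod 2 = 0+0+0+0+0+0+0+0+0+0+0 mod 2 = 0
  c[11] = d·G[:,11] = (01101100000)·(00000001000) mod 2 = 0+0+0+0+0+0+0+0+0+0+0 mod 2 = 0
  c[12] = d·G[:,12] = (01101100000)·(00000000100) mod 2 = 0+0+0+0+0+0+0+0+0+0+0 mod 2 = 0
  c[13] = d·G[:,13] = (01101100000)·(00000000010) mod 2 = 0+0+0+0+0+0+0+0+0+0+0 mod 2 = 0
  c[14] = d·G[:,14] = (01101100000)·(00000000001) mod 2 = 0+0+0+0+0+0+0+0+0+0+0 mod 2 = 0
Codeword = 000011001100000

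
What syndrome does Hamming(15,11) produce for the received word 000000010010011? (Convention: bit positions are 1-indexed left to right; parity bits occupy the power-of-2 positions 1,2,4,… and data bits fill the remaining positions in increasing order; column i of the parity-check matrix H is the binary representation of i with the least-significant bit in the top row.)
Syndrome s = H · r^T (mod 2), r = 000000010010011:
  s[0] = (101010101010101)·(000000010010011) mod 2 = 0+0+0+0+0+0+0+0+0+0+1+0+0+0+1 mod 2 = 0
  s[1] = (011001100110011)·(000000010010011) mod 2 = 0+0+0+0+0+0+0+0+0+0+1+0+0+1+1 mod 2 = 1
  s[2] = (000111100001111)·(000000010010011) mod 2 = 0+0+0+0+0+0+0+0+0+0+0+0+0+1+1 mod 2 = 0
  s[3] = (000000011111111)·(000000010010011) mod 2 = 0+0+0+0+0+0+0+1+0+0+1+0+0+1+1 mod 2 = 0
Syndrome = 0100
Non-zero syndrome: error at position 2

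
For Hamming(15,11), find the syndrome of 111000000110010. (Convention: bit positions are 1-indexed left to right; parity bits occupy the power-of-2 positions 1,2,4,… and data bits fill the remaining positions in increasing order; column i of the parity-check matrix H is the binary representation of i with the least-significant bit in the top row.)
Syndrome s = H · r^T (mod 2), r = 111000000110010:
  s[0] = (101010101010101)·(111000000110010) mod 2 = 1+0+1+0+0+0+0+0+0+0+1+0+0+0+0 mod 2 = 1
  s[1] = (011001100110011)·(111000000110010) mod 2 = 0+1+1+0+0+0+0+0+0+1+1+0+0+1+0 mod 2 = 1
  s[2] = (000111100001111)·(111000000110010) mod 2 = 0+0+0+0+0+0+0+0+0+0+0+0+0+1+0 mod 2 = 1
  s[3] = (000000011111111)·(111000000110010) mod 2 = 0+0+0+0+0+0+0+0+0+1+1+0+0+1+0 mod 2 = 1
Syndrome = 1111
Non-zero syndrome: error at position 15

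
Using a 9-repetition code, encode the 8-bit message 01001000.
Repeat each bit 9× and concatenate:
0→000000000  1→111111111  0→000000000  0→000000000  1→111111111  0→000000000  0→000000000  0→000000000
Codeword = 000000000111111111000000000000000000111111111000000000000000000000000000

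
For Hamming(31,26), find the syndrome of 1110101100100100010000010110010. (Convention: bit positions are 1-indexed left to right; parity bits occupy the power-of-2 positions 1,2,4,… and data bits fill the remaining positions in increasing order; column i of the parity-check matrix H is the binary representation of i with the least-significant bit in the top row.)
Syndrome s = H · r^T (mod 2), r = 1110101100100100010000010110010:
  s[0] = (1010101010101010101010101010101)·(1110101100100100010000010110010) mod 2 = 1+0+1+0+1+0+1+0+0+0+1+0+0+0+0+0+0+0+0+0+0+0+0+0+0+0+1+0+0+0+0 mod 2 = 0
  s[1] = (0110011001100110011001100110011)·(1110101100100100010000010110010) mod 2 = 0+1+1+0+0+0+1+0+0+0+1+0+0+1+0+0+0+1+0+0+0+0+0+0+0+1+1+0+0+1+0 mod 2 = 1
  s[2] = (0001111000011110000111100001111)·(1110101100100100010000010110010) mod 2 = 0+0+0+0+1+0+1+0+0+0+0+0+0+1+0+0+0+0+0+0+0+0+0+0+0+0+0+0+0+1+0 mod 2 = 0
  s[3] = (0000000111111110000000011111111)·(1110101100100100010000010110010) mod 2 = 0+0+0+0+0+0+0+1+0+0+1+0+0+1+0+0+0+0+0+0+0+0+0+1+0+1+1+0+0+1+0 mod 2 = 1
  s[4] = (0000000000000001111111111111111)·(1110101100100100010000010110010) mod 2 = 0+0+0+0+0+0+0+0+0+0+0+0+0+0+0+0+0+1+0+0+0+0+0+1+0+1+1+0+0+1+0 mod 2 = 1
Syndrome = 01011
Non-zero syndrome: error at position 26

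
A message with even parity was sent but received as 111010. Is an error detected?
Sum of received bits: 1+1+1+0+1+0 = 4; 4 mod 2 = 0. Result is 0 → no error detected.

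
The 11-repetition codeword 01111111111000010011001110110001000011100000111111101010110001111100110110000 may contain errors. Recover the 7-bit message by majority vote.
Split into 11-bit blocks and majority-vote each:
  block 1 = 01111111111: 10 ones, 1 zeros → 1
  block 2 = 00001001100: 3 ones, 8 zeros → 0
  block 3 = 11101100010: 6 ones, 5 zeros → 1
  block 4 = 00011100000: 3 ones, 8 zeros → 0
  block 5 = 11111110101: 9 ones, 2 zeros → 1
  block 6 = 01100011111: 7 ones, 4 zeros → 1
  block 7 = 00110110000: 4 ones, 7 zeros → 0
Decoded = 1010110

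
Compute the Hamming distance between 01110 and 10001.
XOR = 11111, count of 1s = 5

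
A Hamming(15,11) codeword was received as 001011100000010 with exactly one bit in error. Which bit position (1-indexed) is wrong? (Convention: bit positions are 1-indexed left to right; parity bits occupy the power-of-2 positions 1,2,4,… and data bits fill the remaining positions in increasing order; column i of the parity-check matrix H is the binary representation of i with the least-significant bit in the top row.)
Syndrome s = H · r^T (mod 2), r = 001011100000010:
  s[0] = (101010101010101)·(001011100000010) mod 2 = 0+0+1+0+1+0+1+0+0+0+0+0+0+0+0 mod 2 = 1
  s[1] = (011001100110011)·(001011100000010) mod 2 = 0+0+1+0+0+1+1+0+0+0+0+0+0+1+0 mod 2 = 0
  s[2] = (000111100001111)·(001011100000010) mod 2 = 0+0+0+0+1+1+1+0+0+0+0+0+0+1+0 mod 2 = 0
  s[3] = (000000011111111)·(001011100000010) mod 2 = 0+0+0+0+0+0+0+0+0+0+0+0+0+1+0 mod 2 = 1
Syndrome = 1001
Column i of H is the binary representation of i, so the syndrome is the binary index of the flipped bit.
Read s = 1001 with s[0] as LSB: 1·2^0 + 0·2^1 + 0·2^2 + 1·2^3 = 9.
Error is at bit position 9.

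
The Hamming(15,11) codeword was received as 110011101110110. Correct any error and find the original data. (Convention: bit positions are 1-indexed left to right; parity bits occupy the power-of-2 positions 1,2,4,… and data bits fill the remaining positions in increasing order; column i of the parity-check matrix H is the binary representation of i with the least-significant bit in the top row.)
Syndrome s = H · r^T (mod 2), r = 110011101110110:
  s[0] = (101010101010101)·(110011101110110) mod 2 = 1+0+0+0+1+0+1+0+1+0+1+0+1+0+0 mod 2 = 0
  s[1] = (011001100110011)·(110011101110110) mod 2 = 0+1+0+0+0+1+1+0+0+1+1+0+0+1+0 mod 2 = 0
  s[2] = (000111100001111)·(110011101110110) mod 2 = 0+0+0+0+1+1+1+0+0+0+0+0+1+1+0 mod 2 = 1
  s[3] = (000000011111111)·(110011101110110) mod 2 = 0+0+0+0+0+0+0+0+1+1+1+0+1+1+0 mod 2 = 1
Syndrome = 0011
Column 12 of H equals this syndrome → error at bit 12 (1-indexed).
Flip bit 12: 110011101110110 → 110011101111110
Extract data bits at positions {3,5,6,7,9,10,11,12,13,14,15}: 01111111110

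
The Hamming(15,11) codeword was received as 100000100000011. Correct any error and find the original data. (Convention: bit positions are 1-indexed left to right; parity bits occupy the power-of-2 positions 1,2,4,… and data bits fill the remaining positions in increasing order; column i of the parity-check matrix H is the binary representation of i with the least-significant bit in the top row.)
Syndrome s = H · r^T (mod 2), r = 100000100000011:
  s[0] = (101010101010101)·(100000100000011) mod 2 = 1+0+0+0+0+0+1+0+0+0+0+0+0+0+1 mod 2 = 1
  s[1] = (011001100110011)·(100000100000011) mod 2 = 0+0+0+0+0+0+1+0+0+0+0+0+0+1+1 mod 2 = 1
  s[2] = (000111100001111)·(100000100000011) mod 2 = 0+0+0+0+0+0+1+0+0+0+0+0+0+1+1 mod 2 = 1
  s[3] = (000000011111111)·(100000100000011) mod 2 = 0+0+0+0+0+0+0+0+0+0+0+0+0+1+1 mod 2 = 0
Syndrome = 1110
Column 7 of H equals this syndrome → error at bit 7 (1-indexed).
Flip bit 7: 100000100000011 → 100000000000011
Extract data bits at positions {3,5,6,7,9,10,11,12,13,14,15}: 00000000011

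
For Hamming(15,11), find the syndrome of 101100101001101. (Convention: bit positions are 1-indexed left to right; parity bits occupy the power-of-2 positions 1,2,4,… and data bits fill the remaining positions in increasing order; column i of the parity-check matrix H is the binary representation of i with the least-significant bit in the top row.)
Syndrome s = H · r^T (mod 2), r = 101100101001101:
  s[0] = (101010101010101)·(101100101001101) mod 2 = 1+0+1+0+0+0+1+0+1+0+0+0+1+0+1 mod 2 = 0
  s[1] = (011001100110011)·(101100101001101) mod 2 = 0+0+1+0+0+0+1+0+0+0+0+0+0+0+1 mod 2 = 1
  s[2] = (000111100001111)·(101100101001101) mod 2 = 0+0+0+1+0+0+1+0+0+0+0+1+1+0+1 mod 2 = 1
  s[3] = (000000011111111)·(101100101001101) mod 2 = 0+0+0+0+0+0+0+0+1+0+0+1+1+0+1 mod 2 = 0
Syndrome = 0110
Non-zero syndrome: error at position 6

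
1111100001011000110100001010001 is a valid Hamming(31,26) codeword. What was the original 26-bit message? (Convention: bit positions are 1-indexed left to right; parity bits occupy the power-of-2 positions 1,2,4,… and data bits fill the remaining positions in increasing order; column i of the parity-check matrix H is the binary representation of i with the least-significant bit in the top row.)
Parity bits occupy power-of-2 positions; data bits are at positions {3,5,6,7,9,10,11,12,13,14,15,17,18,19,20,21,22,23,24,25,26,27,28,29,30,31} (1-indexed).
Extract: c[3]=1 c[5]=1 c[6]=0 c[7]=0 c[9]=0 c[10]=1 c[11]=0 c[12]=1 c[13]=1 c[14]=0 c[15]=0 c[17]=1 c[18]=1 c[19]=0 c[20]=1 c[21]=0 c[22]=0 c[23]=0 c[24]=0 c[25]=1 c[26]=0 c[27]=1 c[28]=0 c[29]=0 c[30]=0 c[31]=1
Data = 11000101100110100001010001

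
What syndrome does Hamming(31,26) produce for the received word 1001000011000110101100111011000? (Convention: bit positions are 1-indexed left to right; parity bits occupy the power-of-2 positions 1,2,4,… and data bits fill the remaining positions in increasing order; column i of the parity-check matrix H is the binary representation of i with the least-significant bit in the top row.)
Syndrome s = H · r^T (mod 2), r = 1001000011000110101100111011000:
  s[0] = (1010101010101010101010101010101)·(1001000011000110101100111011000) mod 2 = 1+0+0+0+0+0+0+0+1+0+0+0+0+0+1+0+1+0+1+0+0+0+1+0+1+0+1+0+0+0+0 mod 2 = 0
  s[1] = (0110011001100110011001100110011)·(1001000011000110101100111011000) mod 2 = 0+0+0+0+0+0+0+0+0+1+0+0+0+1+1+0+0+0+1+0+0+0+1+0+0+0+1+0+0+0+0 mod 2 = 0
  s[2] = (0001111000011110000111100001111)·(1001000011000110101100111011000) mod 2 = 0+0+0+1+0+0+0+0+0+0+0+0+0+1+1+0+0+0+0+1+0+0+1+0+0+0+0+1+0+0+0 mod 2 = 0
  s[3] = (0000000111111110000000011111111)·(1001000011000110101100111011000) mod 2 = 0+0+0+0+0+0+0+0+1+1+0+0+0+1+1+0+0+0+0+0+0+0+0+1+1+0+1+1+0+0+0 mod 2 = 0
  s[4] = (0000000000000001111111111111111)·(1001000011000110101100111011000) mod 2 = 0+0+0+0+0+0+0+0+0+0+0+0+0+0+0+0+1+0+1+1+0+0+1+1+1+0+1+1+0+0+0 mod 2 = 0
Syndrome = 00000
s = 0: no error detected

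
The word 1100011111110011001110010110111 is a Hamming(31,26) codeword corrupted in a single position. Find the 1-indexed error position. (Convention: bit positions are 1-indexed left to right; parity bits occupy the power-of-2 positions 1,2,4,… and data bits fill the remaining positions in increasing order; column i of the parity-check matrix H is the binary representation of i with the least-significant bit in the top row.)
Syndrome s = H · r^T (mod 2), r = 1100011111110011001110010110111:
  s[0] = (1010101010101010101010101010101)·(1100011111110011001110010110111) mod 2 = 1+0+0+0+0+0+1+0+1+0+1+0+0+0+1+0+0+0+1+0+1+0+0+0+0+0+1+0+1+0+1 mod 2 = 0
  s[1] = (0110011001100110011001100110011)·(1100011111110011001110010110111) mod 2 = 0+1+0+0+0+1+1+0+0+1+1+0+0+0+1+0+0+0+1+0+0+0+0+0+0+1+1+0+0+1+1 mod 2 = 1
  s[2] = (0001111000011110000111100001111)·(1100011111110011001110010110111) mod 2 = 0+0+0+0+0+1+1+0+0+0+0+1+0+0+1+0+0+0+0+1+1+0+0+0+0+0+0+0+1+1+1 mod 2 = 1
  s[3] = (0000000111111110000000011111111)·(1100011111110011001110010110111) mod 2 = 0+0+0+0+0+0+0+1+1+1+1+1+0+0+1+0+0+0+0+0+0+0+0+1+0+1+1+0+1+1+1 mod 2 = 0
  s[4] = (0000000000000001111111111111111)·(1100011111110011001110010110111) mod 2 = 0+0+0+0+0+0+0+0+0+0+0+0+0+0+0+1+0+0+1+1+1+0+0+1+0+1+1+0+1+1+1 mod 2 = 0
Syndrome = 01100
Column i of H is the binary representation of i, so the syndrome is the binary index of the flipped bit.
Read s = 01100 with s[0] as LSB: 0·2^0 + 1·2^1 + 1·2^2 + 0·2^3 + 0·2^4 = 6.
Error is at bit position 6.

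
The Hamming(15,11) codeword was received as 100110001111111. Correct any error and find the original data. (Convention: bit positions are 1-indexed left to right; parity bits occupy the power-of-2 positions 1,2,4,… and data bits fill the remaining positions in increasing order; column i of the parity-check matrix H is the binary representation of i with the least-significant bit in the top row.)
Syndrome s = H · r^T (mod 2), r = 100110001111111:
  s[0] = (101010101010101)·(100110001111111) mod 2 = 1+0+0+0+1+0+0+0+1+0+1+0+1+0+1 mod 2 = 0
  s[1] = (011001100110011)·(100110001111111) mod 2 = 0+0+0+0+0+0+0+0+0+1+1+0+0+1+1 mod 2 = 0
  s[2] = (000111100001111)·(100110001111111) mod 2 = 0+0+0+1+1+0+0+0+0+0+0+1+1+1+1 mod 2 = 0
  s[3] = (000000011111111)·(100110001111111) mod 2 = 0+0+0+0+0+0+0+0+1+1+1+1+1+1+1 mod 2 = 1
Syndrome = 0001
Column 8 of H equals this syndrome → error at bit 8 (1-indexed).
Flip bit 8: 100110001111111 → 100110011111111
Extract data bits at positions {3,5,6,7,9,10,11,12,13,14,15}: 01001111111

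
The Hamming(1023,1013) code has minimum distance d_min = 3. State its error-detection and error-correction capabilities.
Detection only: up to d_min − 1 = 2 errors.
Correction: up to ⌊(d_min − 1)/2⌋ = ⌊2/2⌋ = 1 errors.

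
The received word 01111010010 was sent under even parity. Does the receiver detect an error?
Sum of received bits: 0+1+1+1+1+0+1+0+0+1+0 = 6; 6 mod 2 = 0. Result is 0 → no error detected.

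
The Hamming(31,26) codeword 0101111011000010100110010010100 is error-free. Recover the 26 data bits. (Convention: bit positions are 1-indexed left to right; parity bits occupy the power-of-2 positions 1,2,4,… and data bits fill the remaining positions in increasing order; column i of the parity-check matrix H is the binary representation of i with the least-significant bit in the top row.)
Parity bits occupy power-of-2 positions; data bits are at positions {3,5,6,7,9,10,11,12,13,14,15,17,18,19,20,21,22,23,24,25,26,27,28,29,30,31} (1-indexed).
Extract: c[3]=0 c[5]=1 c[6]=1 c[7]=1 c[9]=1 c[10]=1 c[11]=0 c[12]=0 c[13]=0 c[14]=0 c[15]=1 c[17]=1 c[18]=0 c[19]=0 c[20]=1 c[21]=1 c[22]=0 c[23]=0 c[24]=1 c[25]=0 c[26]=0 c[27]=1 c[28]=0 c[29]=1 c[30]=0 c[31]=0
Data = 01111100001100110010010100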